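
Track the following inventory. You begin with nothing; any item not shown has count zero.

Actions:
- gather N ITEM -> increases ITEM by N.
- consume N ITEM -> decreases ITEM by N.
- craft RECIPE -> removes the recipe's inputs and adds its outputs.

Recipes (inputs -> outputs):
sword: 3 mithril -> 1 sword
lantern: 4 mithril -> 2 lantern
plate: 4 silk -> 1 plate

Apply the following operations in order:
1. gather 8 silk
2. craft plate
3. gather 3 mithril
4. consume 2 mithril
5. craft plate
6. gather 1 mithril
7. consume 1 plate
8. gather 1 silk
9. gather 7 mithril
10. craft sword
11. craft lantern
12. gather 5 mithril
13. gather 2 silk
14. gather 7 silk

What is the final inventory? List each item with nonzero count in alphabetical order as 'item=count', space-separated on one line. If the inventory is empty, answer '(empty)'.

After 1 (gather 8 silk): silk=8
After 2 (craft plate): plate=1 silk=4
After 3 (gather 3 mithril): mithril=3 plate=1 silk=4
After 4 (consume 2 mithril): mithril=1 plate=1 silk=4
After 5 (craft plate): mithril=1 plate=2
After 6 (gather 1 mithril): mithril=2 plate=2
After 7 (consume 1 plate): mithril=2 plate=1
After 8 (gather 1 silk): mithril=2 plate=1 silk=1
After 9 (gather 7 mithril): mithril=9 plate=1 silk=1
After 10 (craft sword): mithril=6 plate=1 silk=1 sword=1
After 11 (craft lantern): lantern=2 mithril=2 plate=1 silk=1 sword=1
After 12 (gather 5 mithril): lantern=2 mithril=7 plate=1 silk=1 sword=1
After 13 (gather 2 silk): lantern=2 mithril=7 plate=1 silk=3 sword=1
After 14 (gather 7 silk): lantern=2 mithril=7 plate=1 silk=10 sword=1

Answer: lantern=2 mithril=7 plate=1 silk=10 sword=1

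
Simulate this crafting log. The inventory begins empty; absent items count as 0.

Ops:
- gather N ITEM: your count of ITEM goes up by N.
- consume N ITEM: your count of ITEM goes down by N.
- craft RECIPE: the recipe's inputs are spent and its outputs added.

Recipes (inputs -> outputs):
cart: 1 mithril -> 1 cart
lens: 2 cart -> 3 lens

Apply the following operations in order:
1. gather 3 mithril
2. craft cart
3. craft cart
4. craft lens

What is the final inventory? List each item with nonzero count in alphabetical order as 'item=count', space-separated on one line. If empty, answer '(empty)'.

Answer: lens=3 mithril=1

Derivation:
After 1 (gather 3 mithril): mithril=3
After 2 (craft cart): cart=1 mithril=2
After 3 (craft cart): cart=2 mithril=1
After 4 (craft lens): lens=3 mithril=1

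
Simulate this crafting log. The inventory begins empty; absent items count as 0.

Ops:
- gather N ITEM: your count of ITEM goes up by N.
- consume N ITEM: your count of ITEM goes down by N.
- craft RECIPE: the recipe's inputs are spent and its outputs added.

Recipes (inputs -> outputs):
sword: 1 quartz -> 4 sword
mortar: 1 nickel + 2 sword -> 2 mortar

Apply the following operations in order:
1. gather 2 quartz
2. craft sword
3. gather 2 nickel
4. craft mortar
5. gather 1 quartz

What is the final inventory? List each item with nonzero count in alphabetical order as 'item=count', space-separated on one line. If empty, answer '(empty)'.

After 1 (gather 2 quartz): quartz=2
After 2 (craft sword): quartz=1 sword=4
After 3 (gather 2 nickel): nickel=2 quartz=1 sword=4
After 4 (craft mortar): mortar=2 nickel=1 quartz=1 sword=2
After 5 (gather 1 quartz): mortar=2 nickel=1 quartz=2 sword=2

Answer: mortar=2 nickel=1 quartz=2 sword=2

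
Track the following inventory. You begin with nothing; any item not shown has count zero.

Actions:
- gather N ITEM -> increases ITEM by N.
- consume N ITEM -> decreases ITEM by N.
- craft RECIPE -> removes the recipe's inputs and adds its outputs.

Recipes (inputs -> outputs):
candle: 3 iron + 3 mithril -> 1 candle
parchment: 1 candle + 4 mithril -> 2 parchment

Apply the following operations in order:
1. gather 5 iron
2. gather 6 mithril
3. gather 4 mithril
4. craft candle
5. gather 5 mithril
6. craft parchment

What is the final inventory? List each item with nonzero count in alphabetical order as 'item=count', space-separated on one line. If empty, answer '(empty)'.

After 1 (gather 5 iron): iron=5
After 2 (gather 6 mithril): iron=5 mithril=6
After 3 (gather 4 mithril): iron=5 mithril=10
After 4 (craft candle): candle=1 iron=2 mithril=7
After 5 (gather 5 mithril): candle=1 iron=2 mithril=12
After 6 (craft parchment): iron=2 mithril=8 parchment=2

Answer: iron=2 mithril=8 parchment=2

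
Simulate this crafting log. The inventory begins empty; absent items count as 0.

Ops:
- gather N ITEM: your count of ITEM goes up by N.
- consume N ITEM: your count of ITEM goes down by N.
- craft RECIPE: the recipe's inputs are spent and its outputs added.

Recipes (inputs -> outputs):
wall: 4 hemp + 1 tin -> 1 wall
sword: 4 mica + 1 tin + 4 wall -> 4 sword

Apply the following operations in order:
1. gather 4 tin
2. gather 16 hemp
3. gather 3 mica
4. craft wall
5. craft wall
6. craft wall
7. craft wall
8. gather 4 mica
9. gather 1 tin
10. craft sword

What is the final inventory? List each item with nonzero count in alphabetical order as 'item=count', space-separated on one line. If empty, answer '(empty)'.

After 1 (gather 4 tin): tin=4
After 2 (gather 16 hemp): hemp=16 tin=4
After 3 (gather 3 mica): hemp=16 mica=3 tin=4
After 4 (craft wall): hemp=12 mica=3 tin=3 wall=1
After 5 (craft wall): hemp=8 mica=3 tin=2 wall=2
After 6 (craft wall): hemp=4 mica=3 tin=1 wall=3
After 7 (craft wall): mica=3 wall=4
After 8 (gather 4 mica): mica=7 wall=4
After 9 (gather 1 tin): mica=7 tin=1 wall=4
After 10 (craft sword): mica=3 sword=4

Answer: mica=3 sword=4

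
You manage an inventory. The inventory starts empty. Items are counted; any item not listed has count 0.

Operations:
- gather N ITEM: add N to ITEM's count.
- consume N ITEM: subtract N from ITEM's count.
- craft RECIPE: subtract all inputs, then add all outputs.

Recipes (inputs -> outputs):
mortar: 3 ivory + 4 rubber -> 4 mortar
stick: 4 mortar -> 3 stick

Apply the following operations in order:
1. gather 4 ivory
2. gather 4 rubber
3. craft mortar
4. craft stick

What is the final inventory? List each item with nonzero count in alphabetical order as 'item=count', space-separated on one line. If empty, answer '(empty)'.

After 1 (gather 4 ivory): ivory=4
After 2 (gather 4 rubber): ivory=4 rubber=4
After 3 (craft mortar): ivory=1 mortar=4
After 4 (craft stick): ivory=1 stick=3

Answer: ivory=1 stick=3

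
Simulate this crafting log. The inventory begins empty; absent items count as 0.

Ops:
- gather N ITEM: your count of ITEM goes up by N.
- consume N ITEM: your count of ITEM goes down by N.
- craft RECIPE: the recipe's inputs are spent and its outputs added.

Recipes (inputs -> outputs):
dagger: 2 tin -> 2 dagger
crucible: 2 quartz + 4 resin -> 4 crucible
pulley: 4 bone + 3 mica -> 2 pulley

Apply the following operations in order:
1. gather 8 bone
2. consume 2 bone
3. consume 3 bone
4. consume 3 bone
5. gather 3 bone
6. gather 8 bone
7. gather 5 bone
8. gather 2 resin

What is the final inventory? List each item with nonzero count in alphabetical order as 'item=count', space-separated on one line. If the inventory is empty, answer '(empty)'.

After 1 (gather 8 bone): bone=8
After 2 (consume 2 bone): bone=6
After 3 (consume 3 bone): bone=3
After 4 (consume 3 bone): (empty)
After 5 (gather 3 bone): bone=3
After 6 (gather 8 bone): bone=11
After 7 (gather 5 bone): bone=16
After 8 (gather 2 resin): bone=16 resin=2

Answer: bone=16 resin=2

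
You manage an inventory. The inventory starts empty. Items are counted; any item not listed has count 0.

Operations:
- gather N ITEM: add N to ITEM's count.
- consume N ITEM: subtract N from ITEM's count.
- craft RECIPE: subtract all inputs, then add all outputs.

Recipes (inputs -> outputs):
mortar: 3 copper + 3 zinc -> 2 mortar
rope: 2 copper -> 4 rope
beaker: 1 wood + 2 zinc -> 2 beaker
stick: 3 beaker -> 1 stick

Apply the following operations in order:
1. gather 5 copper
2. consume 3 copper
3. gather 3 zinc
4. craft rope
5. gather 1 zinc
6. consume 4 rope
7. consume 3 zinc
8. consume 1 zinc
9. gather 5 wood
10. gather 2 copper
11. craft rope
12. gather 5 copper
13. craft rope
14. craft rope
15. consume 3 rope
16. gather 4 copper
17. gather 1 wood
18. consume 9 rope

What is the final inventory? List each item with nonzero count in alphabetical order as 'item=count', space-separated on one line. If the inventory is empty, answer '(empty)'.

After 1 (gather 5 copper): copper=5
After 2 (consume 3 copper): copper=2
After 3 (gather 3 zinc): copper=2 zinc=3
After 4 (craft rope): rope=4 zinc=3
After 5 (gather 1 zinc): rope=4 zinc=4
After 6 (consume 4 rope): zinc=4
After 7 (consume 3 zinc): zinc=1
After 8 (consume 1 zinc): (empty)
After 9 (gather 5 wood): wood=5
After 10 (gather 2 copper): copper=2 wood=5
After 11 (craft rope): rope=4 wood=5
After 12 (gather 5 copper): copper=5 rope=4 wood=5
After 13 (craft rope): copper=3 rope=8 wood=5
After 14 (craft rope): copper=1 rope=12 wood=5
After 15 (consume 3 rope): copper=1 rope=9 wood=5
After 16 (gather 4 copper): copper=5 rope=9 wood=5
After 17 (gather 1 wood): copper=5 rope=9 wood=6
After 18 (consume 9 rope): copper=5 wood=6

Answer: copper=5 wood=6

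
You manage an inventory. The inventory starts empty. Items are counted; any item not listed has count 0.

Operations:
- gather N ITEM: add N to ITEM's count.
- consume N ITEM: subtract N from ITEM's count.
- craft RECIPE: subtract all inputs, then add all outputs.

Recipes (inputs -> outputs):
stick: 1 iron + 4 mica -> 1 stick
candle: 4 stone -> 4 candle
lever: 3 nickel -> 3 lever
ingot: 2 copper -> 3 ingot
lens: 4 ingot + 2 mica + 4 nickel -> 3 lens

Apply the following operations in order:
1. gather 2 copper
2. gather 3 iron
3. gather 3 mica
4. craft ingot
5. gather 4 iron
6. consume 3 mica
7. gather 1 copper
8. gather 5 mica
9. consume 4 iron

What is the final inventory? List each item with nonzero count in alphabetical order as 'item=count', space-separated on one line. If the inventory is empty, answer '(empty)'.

After 1 (gather 2 copper): copper=2
After 2 (gather 3 iron): copper=2 iron=3
After 3 (gather 3 mica): copper=2 iron=3 mica=3
After 4 (craft ingot): ingot=3 iron=3 mica=3
After 5 (gather 4 iron): ingot=3 iron=7 mica=3
After 6 (consume 3 mica): ingot=3 iron=7
After 7 (gather 1 copper): copper=1 ingot=3 iron=7
After 8 (gather 5 mica): copper=1 ingot=3 iron=7 mica=5
After 9 (consume 4 iron): copper=1 ingot=3 iron=3 mica=5

Answer: copper=1 ingot=3 iron=3 mica=5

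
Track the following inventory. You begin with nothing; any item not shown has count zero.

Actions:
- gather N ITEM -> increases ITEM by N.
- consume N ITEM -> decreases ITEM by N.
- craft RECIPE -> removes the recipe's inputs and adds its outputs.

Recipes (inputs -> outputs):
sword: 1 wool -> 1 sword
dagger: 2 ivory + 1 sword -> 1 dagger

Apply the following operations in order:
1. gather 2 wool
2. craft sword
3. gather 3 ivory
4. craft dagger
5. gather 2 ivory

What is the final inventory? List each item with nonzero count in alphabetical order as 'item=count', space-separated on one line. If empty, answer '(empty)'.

After 1 (gather 2 wool): wool=2
After 2 (craft sword): sword=1 wool=1
After 3 (gather 3 ivory): ivory=3 sword=1 wool=1
After 4 (craft dagger): dagger=1 ivory=1 wool=1
After 5 (gather 2 ivory): dagger=1 ivory=3 wool=1

Answer: dagger=1 ivory=3 wool=1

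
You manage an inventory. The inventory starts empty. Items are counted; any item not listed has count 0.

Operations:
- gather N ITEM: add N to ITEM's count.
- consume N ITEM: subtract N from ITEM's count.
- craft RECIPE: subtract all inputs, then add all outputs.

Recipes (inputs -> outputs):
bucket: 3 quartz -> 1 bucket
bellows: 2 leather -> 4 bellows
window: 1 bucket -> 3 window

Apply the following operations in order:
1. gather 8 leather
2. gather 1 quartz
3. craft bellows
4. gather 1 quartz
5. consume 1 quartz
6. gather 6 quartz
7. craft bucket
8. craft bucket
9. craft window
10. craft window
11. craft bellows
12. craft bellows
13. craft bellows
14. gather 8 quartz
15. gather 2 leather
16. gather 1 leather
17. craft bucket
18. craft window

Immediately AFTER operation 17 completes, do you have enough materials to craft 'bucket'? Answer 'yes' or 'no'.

After 1 (gather 8 leather): leather=8
After 2 (gather 1 quartz): leather=8 quartz=1
After 3 (craft bellows): bellows=4 leather=6 quartz=1
After 4 (gather 1 quartz): bellows=4 leather=6 quartz=2
After 5 (consume 1 quartz): bellows=4 leather=6 quartz=1
After 6 (gather 6 quartz): bellows=4 leather=6 quartz=7
After 7 (craft bucket): bellows=4 bucket=1 leather=6 quartz=4
After 8 (craft bucket): bellows=4 bucket=2 leather=6 quartz=1
After 9 (craft window): bellows=4 bucket=1 leather=6 quartz=1 window=3
After 10 (craft window): bellows=4 leather=6 quartz=1 window=6
After 11 (craft bellows): bellows=8 leather=4 quartz=1 window=6
After 12 (craft bellows): bellows=12 leather=2 quartz=1 window=6
After 13 (craft bellows): bellows=16 quartz=1 window=6
After 14 (gather 8 quartz): bellows=16 quartz=9 window=6
After 15 (gather 2 leather): bellows=16 leather=2 quartz=9 window=6
After 16 (gather 1 leather): bellows=16 leather=3 quartz=9 window=6
After 17 (craft bucket): bellows=16 bucket=1 leather=3 quartz=6 window=6

Answer: yes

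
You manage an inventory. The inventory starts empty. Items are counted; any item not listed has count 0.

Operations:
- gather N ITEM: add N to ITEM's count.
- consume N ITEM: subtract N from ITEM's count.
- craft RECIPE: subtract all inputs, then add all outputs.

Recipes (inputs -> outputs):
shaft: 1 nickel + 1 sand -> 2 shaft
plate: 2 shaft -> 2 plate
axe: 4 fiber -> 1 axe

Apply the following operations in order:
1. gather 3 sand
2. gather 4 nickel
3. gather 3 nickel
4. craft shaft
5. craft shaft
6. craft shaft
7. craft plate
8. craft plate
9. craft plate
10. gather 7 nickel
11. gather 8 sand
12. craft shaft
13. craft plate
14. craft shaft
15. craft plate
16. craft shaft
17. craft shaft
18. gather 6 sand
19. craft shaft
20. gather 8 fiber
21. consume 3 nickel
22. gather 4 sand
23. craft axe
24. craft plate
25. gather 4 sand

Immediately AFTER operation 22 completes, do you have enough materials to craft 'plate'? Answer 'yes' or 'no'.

After 1 (gather 3 sand): sand=3
After 2 (gather 4 nickel): nickel=4 sand=3
After 3 (gather 3 nickel): nickel=7 sand=3
After 4 (craft shaft): nickel=6 sand=2 shaft=2
After 5 (craft shaft): nickel=5 sand=1 shaft=4
After 6 (craft shaft): nickel=4 shaft=6
After 7 (craft plate): nickel=4 plate=2 shaft=4
After 8 (craft plate): nickel=4 plate=4 shaft=2
After 9 (craft plate): nickel=4 plate=6
After 10 (gather 7 nickel): nickel=11 plate=6
After 11 (gather 8 sand): nickel=11 plate=6 sand=8
After 12 (craft shaft): nickel=10 plate=6 sand=7 shaft=2
After 13 (craft plate): nickel=10 plate=8 sand=7
After 14 (craft shaft): nickel=9 plate=8 sand=6 shaft=2
After 15 (craft plate): nickel=9 plate=10 sand=6
After 16 (craft shaft): nickel=8 plate=10 sand=5 shaft=2
After 17 (craft shaft): nickel=7 plate=10 sand=4 shaft=4
After 18 (gather 6 sand): nickel=7 plate=10 sand=10 shaft=4
After 19 (craft shaft): nickel=6 plate=10 sand=9 shaft=6
After 20 (gather 8 fiber): fiber=8 nickel=6 plate=10 sand=9 shaft=6
After 21 (consume 3 nickel): fiber=8 nickel=3 plate=10 sand=9 shaft=6
After 22 (gather 4 sand): fiber=8 nickel=3 plate=10 sand=13 shaft=6

Answer: yes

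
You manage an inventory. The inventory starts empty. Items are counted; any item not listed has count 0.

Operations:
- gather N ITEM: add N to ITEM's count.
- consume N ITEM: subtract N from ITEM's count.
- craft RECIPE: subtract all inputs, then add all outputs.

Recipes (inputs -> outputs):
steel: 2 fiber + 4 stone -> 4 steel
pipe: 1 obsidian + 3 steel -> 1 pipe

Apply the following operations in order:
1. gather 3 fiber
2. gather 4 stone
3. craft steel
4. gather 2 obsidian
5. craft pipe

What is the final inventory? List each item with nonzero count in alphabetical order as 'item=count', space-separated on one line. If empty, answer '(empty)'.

Answer: fiber=1 obsidian=1 pipe=1 steel=1

Derivation:
After 1 (gather 3 fiber): fiber=3
After 2 (gather 4 stone): fiber=3 stone=4
After 3 (craft steel): fiber=1 steel=4
After 4 (gather 2 obsidian): fiber=1 obsidian=2 steel=4
After 5 (craft pipe): fiber=1 obsidian=1 pipe=1 steel=1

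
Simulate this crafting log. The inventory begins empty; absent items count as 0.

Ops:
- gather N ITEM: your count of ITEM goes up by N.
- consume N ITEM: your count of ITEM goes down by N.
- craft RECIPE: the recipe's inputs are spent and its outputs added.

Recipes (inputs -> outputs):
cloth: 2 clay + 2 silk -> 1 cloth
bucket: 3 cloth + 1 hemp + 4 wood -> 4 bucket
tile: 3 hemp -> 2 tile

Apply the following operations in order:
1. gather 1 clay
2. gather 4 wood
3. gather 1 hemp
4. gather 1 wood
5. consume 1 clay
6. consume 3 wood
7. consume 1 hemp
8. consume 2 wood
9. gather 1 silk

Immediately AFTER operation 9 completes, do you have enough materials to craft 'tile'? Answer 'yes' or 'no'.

Answer: no

Derivation:
After 1 (gather 1 clay): clay=1
After 2 (gather 4 wood): clay=1 wood=4
After 3 (gather 1 hemp): clay=1 hemp=1 wood=4
After 4 (gather 1 wood): clay=1 hemp=1 wood=5
After 5 (consume 1 clay): hemp=1 wood=5
After 6 (consume 3 wood): hemp=1 wood=2
After 7 (consume 1 hemp): wood=2
After 8 (consume 2 wood): (empty)
After 9 (gather 1 silk): silk=1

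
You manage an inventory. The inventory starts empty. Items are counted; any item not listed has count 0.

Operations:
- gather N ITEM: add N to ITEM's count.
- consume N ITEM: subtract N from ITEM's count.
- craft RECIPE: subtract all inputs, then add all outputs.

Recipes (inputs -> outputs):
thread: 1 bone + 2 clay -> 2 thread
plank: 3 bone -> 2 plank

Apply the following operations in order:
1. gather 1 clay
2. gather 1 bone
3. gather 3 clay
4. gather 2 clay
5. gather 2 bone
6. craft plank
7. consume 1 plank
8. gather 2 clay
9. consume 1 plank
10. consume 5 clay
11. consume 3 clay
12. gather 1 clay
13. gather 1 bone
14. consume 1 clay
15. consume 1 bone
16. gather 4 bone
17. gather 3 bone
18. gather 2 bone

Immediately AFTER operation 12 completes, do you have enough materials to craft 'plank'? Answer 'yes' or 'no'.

After 1 (gather 1 clay): clay=1
After 2 (gather 1 bone): bone=1 clay=1
After 3 (gather 3 clay): bone=1 clay=4
After 4 (gather 2 clay): bone=1 clay=6
After 5 (gather 2 bone): bone=3 clay=6
After 6 (craft plank): clay=6 plank=2
After 7 (consume 1 plank): clay=6 plank=1
After 8 (gather 2 clay): clay=8 plank=1
After 9 (consume 1 plank): clay=8
After 10 (consume 5 clay): clay=3
After 11 (consume 3 clay): (empty)
After 12 (gather 1 clay): clay=1

Answer: no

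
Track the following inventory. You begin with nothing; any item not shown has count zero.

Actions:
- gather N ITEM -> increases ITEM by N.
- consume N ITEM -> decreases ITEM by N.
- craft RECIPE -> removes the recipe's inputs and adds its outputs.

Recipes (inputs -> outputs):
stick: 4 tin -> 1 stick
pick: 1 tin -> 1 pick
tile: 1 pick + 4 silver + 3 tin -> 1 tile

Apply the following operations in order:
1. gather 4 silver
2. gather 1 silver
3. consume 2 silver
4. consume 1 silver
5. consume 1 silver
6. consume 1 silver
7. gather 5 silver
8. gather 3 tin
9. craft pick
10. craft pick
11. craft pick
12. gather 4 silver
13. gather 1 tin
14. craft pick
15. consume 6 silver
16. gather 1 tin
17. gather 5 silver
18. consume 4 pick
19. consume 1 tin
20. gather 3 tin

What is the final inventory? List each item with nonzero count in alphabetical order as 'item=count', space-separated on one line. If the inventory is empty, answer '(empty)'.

After 1 (gather 4 silver): silver=4
After 2 (gather 1 silver): silver=5
After 3 (consume 2 silver): silver=3
After 4 (consume 1 silver): silver=2
After 5 (consume 1 silver): silver=1
After 6 (consume 1 silver): (empty)
After 7 (gather 5 silver): silver=5
After 8 (gather 3 tin): silver=5 tin=3
After 9 (craft pick): pick=1 silver=5 tin=2
After 10 (craft pick): pick=2 silver=5 tin=1
After 11 (craft pick): pick=3 silver=5
After 12 (gather 4 silver): pick=3 silver=9
After 13 (gather 1 tin): pick=3 silver=9 tin=1
After 14 (craft pick): pick=4 silver=9
After 15 (consume 6 silver): pick=4 silver=3
After 16 (gather 1 tin): pick=4 silver=3 tin=1
After 17 (gather 5 silver): pick=4 silver=8 tin=1
After 18 (consume 4 pick): silver=8 tin=1
After 19 (consume 1 tin): silver=8
After 20 (gather 3 tin): silver=8 tin=3

Answer: silver=8 tin=3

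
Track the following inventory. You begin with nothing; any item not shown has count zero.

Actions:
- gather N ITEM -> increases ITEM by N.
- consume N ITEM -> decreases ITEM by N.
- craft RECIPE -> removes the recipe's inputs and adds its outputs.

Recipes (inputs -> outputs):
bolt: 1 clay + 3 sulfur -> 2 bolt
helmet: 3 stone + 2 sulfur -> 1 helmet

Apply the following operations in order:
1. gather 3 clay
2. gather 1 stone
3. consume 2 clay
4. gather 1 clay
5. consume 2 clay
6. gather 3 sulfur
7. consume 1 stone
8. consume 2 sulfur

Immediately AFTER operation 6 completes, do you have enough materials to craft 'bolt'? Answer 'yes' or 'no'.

Answer: no

Derivation:
After 1 (gather 3 clay): clay=3
After 2 (gather 1 stone): clay=3 stone=1
After 3 (consume 2 clay): clay=1 stone=1
After 4 (gather 1 clay): clay=2 stone=1
After 5 (consume 2 clay): stone=1
After 6 (gather 3 sulfur): stone=1 sulfur=3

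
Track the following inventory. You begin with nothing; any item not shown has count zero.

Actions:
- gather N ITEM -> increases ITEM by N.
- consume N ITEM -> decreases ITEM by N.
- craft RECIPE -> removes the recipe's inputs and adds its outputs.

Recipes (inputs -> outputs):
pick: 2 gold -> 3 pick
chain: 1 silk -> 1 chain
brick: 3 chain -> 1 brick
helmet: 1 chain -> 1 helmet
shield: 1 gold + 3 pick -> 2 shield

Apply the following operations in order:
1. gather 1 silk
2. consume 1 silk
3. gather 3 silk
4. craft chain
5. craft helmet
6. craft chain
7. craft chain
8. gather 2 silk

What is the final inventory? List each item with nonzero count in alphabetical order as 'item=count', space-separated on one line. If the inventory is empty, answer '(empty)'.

After 1 (gather 1 silk): silk=1
After 2 (consume 1 silk): (empty)
After 3 (gather 3 silk): silk=3
After 4 (craft chain): chain=1 silk=2
After 5 (craft helmet): helmet=1 silk=2
After 6 (craft chain): chain=1 helmet=1 silk=1
After 7 (craft chain): chain=2 helmet=1
After 8 (gather 2 silk): chain=2 helmet=1 silk=2

Answer: chain=2 helmet=1 silk=2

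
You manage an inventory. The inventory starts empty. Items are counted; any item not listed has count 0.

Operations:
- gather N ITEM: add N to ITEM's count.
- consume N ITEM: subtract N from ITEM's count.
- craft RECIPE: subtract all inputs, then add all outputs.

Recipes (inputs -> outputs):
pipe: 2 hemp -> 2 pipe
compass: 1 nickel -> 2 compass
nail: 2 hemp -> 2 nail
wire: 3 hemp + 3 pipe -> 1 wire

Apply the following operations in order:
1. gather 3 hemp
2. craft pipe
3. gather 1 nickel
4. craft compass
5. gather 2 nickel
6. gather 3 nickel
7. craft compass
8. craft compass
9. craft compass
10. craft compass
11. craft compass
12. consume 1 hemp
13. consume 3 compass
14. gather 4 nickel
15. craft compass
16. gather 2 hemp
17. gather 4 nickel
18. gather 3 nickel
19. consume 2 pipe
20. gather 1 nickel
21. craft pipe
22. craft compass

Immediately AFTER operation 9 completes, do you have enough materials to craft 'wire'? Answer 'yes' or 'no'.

After 1 (gather 3 hemp): hemp=3
After 2 (craft pipe): hemp=1 pipe=2
After 3 (gather 1 nickel): hemp=1 nickel=1 pipe=2
After 4 (craft compass): compass=2 hemp=1 pipe=2
After 5 (gather 2 nickel): compass=2 hemp=1 nickel=2 pipe=2
After 6 (gather 3 nickel): compass=2 hemp=1 nickel=5 pipe=2
After 7 (craft compass): compass=4 hemp=1 nickel=4 pipe=2
After 8 (craft compass): compass=6 hemp=1 nickel=3 pipe=2
After 9 (craft compass): compass=8 hemp=1 nickel=2 pipe=2

Answer: no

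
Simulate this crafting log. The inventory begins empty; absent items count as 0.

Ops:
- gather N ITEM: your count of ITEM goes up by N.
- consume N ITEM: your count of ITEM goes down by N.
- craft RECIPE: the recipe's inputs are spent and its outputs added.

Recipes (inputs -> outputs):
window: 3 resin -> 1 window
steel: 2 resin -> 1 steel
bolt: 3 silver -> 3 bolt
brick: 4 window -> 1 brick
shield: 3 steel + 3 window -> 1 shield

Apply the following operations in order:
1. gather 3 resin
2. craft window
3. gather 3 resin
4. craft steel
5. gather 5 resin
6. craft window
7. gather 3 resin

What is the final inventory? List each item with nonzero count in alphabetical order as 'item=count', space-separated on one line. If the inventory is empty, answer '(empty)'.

Answer: resin=6 steel=1 window=2

Derivation:
After 1 (gather 3 resin): resin=3
After 2 (craft window): window=1
After 3 (gather 3 resin): resin=3 window=1
After 4 (craft steel): resin=1 steel=1 window=1
After 5 (gather 5 resin): resin=6 steel=1 window=1
After 6 (craft window): resin=3 steel=1 window=2
After 7 (gather 3 resin): resin=6 steel=1 window=2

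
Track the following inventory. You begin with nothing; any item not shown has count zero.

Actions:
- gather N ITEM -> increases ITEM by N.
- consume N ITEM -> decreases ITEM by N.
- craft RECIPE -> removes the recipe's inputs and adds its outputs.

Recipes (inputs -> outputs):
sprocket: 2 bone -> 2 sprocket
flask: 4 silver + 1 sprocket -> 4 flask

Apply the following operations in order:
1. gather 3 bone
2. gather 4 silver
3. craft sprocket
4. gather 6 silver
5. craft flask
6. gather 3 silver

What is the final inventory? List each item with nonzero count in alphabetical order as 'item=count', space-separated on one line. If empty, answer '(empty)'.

After 1 (gather 3 bone): bone=3
After 2 (gather 4 silver): bone=3 silver=4
After 3 (craft sprocket): bone=1 silver=4 sprocket=2
After 4 (gather 6 silver): bone=1 silver=10 sprocket=2
After 5 (craft flask): bone=1 flask=4 silver=6 sprocket=1
After 6 (gather 3 silver): bone=1 flask=4 silver=9 sprocket=1

Answer: bone=1 flask=4 silver=9 sprocket=1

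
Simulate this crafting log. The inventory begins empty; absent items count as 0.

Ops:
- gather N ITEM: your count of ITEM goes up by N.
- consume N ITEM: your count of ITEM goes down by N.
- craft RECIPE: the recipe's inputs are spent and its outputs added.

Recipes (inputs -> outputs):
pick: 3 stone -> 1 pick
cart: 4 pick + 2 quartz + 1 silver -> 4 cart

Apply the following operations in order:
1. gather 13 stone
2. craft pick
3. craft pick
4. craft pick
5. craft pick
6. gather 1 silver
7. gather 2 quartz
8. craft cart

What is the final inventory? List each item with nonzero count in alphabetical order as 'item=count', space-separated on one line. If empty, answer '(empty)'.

Answer: cart=4 stone=1

Derivation:
After 1 (gather 13 stone): stone=13
After 2 (craft pick): pick=1 stone=10
After 3 (craft pick): pick=2 stone=7
After 4 (craft pick): pick=3 stone=4
After 5 (craft pick): pick=4 stone=1
After 6 (gather 1 silver): pick=4 silver=1 stone=1
After 7 (gather 2 quartz): pick=4 quartz=2 silver=1 stone=1
After 8 (craft cart): cart=4 stone=1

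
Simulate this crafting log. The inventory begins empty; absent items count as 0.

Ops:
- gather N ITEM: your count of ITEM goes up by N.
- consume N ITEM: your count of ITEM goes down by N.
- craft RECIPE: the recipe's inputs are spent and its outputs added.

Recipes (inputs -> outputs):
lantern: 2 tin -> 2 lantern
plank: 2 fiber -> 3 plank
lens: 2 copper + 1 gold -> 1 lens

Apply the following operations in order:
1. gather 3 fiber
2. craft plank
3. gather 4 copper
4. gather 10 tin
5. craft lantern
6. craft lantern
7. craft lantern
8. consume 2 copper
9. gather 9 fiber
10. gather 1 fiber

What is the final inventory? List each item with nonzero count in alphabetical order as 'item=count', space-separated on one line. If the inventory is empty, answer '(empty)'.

After 1 (gather 3 fiber): fiber=3
After 2 (craft plank): fiber=1 plank=3
After 3 (gather 4 copper): copper=4 fiber=1 plank=3
After 4 (gather 10 tin): copper=4 fiber=1 plank=3 tin=10
After 5 (craft lantern): copper=4 fiber=1 lantern=2 plank=3 tin=8
After 6 (craft lantern): copper=4 fiber=1 lantern=4 plank=3 tin=6
After 7 (craft lantern): copper=4 fiber=1 lantern=6 plank=3 tin=4
After 8 (consume 2 copper): copper=2 fiber=1 lantern=6 plank=3 tin=4
After 9 (gather 9 fiber): copper=2 fiber=10 lantern=6 plank=3 tin=4
After 10 (gather 1 fiber): copper=2 fiber=11 lantern=6 plank=3 tin=4

Answer: copper=2 fiber=11 lantern=6 plank=3 tin=4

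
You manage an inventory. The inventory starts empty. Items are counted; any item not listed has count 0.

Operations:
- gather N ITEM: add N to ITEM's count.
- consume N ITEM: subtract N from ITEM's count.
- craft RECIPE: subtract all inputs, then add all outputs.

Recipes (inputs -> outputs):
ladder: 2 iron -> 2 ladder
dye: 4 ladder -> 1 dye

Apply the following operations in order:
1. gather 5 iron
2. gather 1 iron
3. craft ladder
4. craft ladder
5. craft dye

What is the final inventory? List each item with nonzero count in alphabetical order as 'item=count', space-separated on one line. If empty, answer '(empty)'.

After 1 (gather 5 iron): iron=5
After 2 (gather 1 iron): iron=6
After 3 (craft ladder): iron=4 ladder=2
After 4 (craft ladder): iron=2 ladder=4
After 5 (craft dye): dye=1 iron=2

Answer: dye=1 iron=2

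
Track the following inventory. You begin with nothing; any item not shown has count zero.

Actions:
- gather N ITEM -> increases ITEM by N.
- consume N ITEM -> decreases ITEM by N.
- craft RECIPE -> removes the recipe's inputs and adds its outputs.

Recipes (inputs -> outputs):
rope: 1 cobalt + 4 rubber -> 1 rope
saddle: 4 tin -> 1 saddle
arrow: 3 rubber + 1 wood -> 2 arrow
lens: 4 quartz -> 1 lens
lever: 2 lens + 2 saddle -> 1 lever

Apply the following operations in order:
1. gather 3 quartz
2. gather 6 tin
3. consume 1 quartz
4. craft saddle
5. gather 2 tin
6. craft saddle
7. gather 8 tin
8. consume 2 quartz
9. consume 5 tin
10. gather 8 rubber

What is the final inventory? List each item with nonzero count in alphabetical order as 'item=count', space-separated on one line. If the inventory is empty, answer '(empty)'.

Answer: rubber=8 saddle=2 tin=3

Derivation:
After 1 (gather 3 quartz): quartz=3
After 2 (gather 6 tin): quartz=3 tin=6
After 3 (consume 1 quartz): quartz=2 tin=6
After 4 (craft saddle): quartz=2 saddle=1 tin=2
After 5 (gather 2 tin): quartz=2 saddle=1 tin=4
After 6 (craft saddle): quartz=2 saddle=2
After 7 (gather 8 tin): quartz=2 saddle=2 tin=8
After 8 (consume 2 quartz): saddle=2 tin=8
After 9 (consume 5 tin): saddle=2 tin=3
After 10 (gather 8 rubber): rubber=8 saddle=2 tin=3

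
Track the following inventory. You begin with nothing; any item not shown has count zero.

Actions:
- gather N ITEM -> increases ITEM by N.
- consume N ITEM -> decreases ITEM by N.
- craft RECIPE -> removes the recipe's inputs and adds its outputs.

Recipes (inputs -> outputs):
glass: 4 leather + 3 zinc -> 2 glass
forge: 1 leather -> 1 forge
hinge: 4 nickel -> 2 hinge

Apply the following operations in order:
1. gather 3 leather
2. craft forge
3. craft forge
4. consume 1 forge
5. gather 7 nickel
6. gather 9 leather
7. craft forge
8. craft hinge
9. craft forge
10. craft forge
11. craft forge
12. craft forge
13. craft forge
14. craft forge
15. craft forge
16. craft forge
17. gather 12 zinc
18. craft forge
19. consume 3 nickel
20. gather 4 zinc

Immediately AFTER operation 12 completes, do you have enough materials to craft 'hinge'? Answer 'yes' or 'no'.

After 1 (gather 3 leather): leather=3
After 2 (craft forge): forge=1 leather=2
After 3 (craft forge): forge=2 leather=1
After 4 (consume 1 forge): forge=1 leather=1
After 5 (gather 7 nickel): forge=1 leather=1 nickel=7
After 6 (gather 9 leather): forge=1 leather=10 nickel=7
After 7 (craft forge): forge=2 leather=9 nickel=7
After 8 (craft hinge): forge=2 hinge=2 leather=9 nickel=3
After 9 (craft forge): forge=3 hinge=2 leather=8 nickel=3
After 10 (craft forge): forge=4 hinge=2 leather=7 nickel=3
After 11 (craft forge): forge=5 hinge=2 leather=6 nickel=3
After 12 (craft forge): forge=6 hinge=2 leather=5 nickel=3

Answer: no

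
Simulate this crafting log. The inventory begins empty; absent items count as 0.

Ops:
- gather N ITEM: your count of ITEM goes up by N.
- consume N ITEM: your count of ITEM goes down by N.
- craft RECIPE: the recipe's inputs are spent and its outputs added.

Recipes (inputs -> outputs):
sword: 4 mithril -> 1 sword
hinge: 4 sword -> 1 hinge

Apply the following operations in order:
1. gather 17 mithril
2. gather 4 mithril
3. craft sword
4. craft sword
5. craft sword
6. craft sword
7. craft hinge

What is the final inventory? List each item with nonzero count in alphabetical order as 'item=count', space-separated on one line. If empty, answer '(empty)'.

After 1 (gather 17 mithril): mithril=17
After 2 (gather 4 mithril): mithril=21
After 3 (craft sword): mithril=17 sword=1
After 4 (craft sword): mithril=13 sword=2
After 5 (craft sword): mithril=9 sword=3
After 6 (craft sword): mithril=5 sword=4
After 7 (craft hinge): hinge=1 mithril=5

Answer: hinge=1 mithril=5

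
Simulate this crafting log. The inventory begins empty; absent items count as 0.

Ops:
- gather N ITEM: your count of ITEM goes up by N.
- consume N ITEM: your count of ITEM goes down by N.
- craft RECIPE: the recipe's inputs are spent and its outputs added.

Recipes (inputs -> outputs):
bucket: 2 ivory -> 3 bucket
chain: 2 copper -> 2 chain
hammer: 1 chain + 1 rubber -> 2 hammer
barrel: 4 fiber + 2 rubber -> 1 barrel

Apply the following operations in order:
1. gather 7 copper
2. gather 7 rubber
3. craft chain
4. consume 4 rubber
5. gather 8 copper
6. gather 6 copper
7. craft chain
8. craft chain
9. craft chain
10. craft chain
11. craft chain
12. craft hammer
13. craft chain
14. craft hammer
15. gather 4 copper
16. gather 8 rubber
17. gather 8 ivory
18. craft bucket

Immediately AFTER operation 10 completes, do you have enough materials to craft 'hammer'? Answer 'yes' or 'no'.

Answer: yes

Derivation:
After 1 (gather 7 copper): copper=7
After 2 (gather 7 rubber): copper=7 rubber=7
After 3 (craft chain): chain=2 copper=5 rubber=7
After 4 (consume 4 rubber): chain=2 copper=5 rubber=3
After 5 (gather 8 copper): chain=2 copper=13 rubber=3
After 6 (gather 6 copper): chain=2 copper=19 rubber=3
After 7 (craft chain): chain=4 copper=17 rubber=3
After 8 (craft chain): chain=6 copper=15 rubber=3
After 9 (craft chain): chain=8 copper=13 rubber=3
After 10 (craft chain): chain=10 copper=11 rubber=3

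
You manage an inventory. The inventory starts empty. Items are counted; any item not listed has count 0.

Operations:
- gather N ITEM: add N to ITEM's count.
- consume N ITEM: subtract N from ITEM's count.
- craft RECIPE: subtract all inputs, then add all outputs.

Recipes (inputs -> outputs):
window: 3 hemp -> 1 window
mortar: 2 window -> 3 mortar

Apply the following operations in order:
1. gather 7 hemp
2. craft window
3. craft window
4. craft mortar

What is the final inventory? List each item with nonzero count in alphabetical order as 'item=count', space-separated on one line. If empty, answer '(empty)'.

After 1 (gather 7 hemp): hemp=7
After 2 (craft window): hemp=4 window=1
After 3 (craft window): hemp=1 window=2
After 4 (craft mortar): hemp=1 mortar=3

Answer: hemp=1 mortar=3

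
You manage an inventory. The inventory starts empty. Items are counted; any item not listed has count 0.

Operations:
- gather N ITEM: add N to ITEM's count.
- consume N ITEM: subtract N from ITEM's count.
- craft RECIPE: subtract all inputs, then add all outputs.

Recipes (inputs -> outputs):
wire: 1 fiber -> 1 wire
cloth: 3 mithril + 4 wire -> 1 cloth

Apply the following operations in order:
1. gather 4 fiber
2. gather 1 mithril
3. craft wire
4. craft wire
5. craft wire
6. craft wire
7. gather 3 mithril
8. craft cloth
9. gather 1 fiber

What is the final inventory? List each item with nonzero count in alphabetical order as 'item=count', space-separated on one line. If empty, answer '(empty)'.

Answer: cloth=1 fiber=1 mithril=1

Derivation:
After 1 (gather 4 fiber): fiber=4
After 2 (gather 1 mithril): fiber=4 mithril=1
After 3 (craft wire): fiber=3 mithril=1 wire=1
After 4 (craft wire): fiber=2 mithril=1 wire=2
After 5 (craft wire): fiber=1 mithril=1 wire=3
After 6 (craft wire): mithril=1 wire=4
After 7 (gather 3 mithril): mithril=4 wire=4
After 8 (craft cloth): cloth=1 mithril=1
After 9 (gather 1 fiber): cloth=1 fiber=1 mithril=1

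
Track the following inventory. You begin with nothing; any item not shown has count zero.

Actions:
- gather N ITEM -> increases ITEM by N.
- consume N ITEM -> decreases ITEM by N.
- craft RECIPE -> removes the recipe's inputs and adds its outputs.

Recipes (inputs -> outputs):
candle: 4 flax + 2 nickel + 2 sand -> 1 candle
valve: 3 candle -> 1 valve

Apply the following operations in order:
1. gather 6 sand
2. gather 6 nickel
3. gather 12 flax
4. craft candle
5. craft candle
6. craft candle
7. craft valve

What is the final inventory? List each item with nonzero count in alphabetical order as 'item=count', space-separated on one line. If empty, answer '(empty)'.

Answer: valve=1

Derivation:
After 1 (gather 6 sand): sand=6
After 2 (gather 6 nickel): nickel=6 sand=6
After 3 (gather 12 flax): flax=12 nickel=6 sand=6
After 4 (craft candle): candle=1 flax=8 nickel=4 sand=4
After 5 (craft candle): candle=2 flax=4 nickel=2 sand=2
After 6 (craft candle): candle=3
After 7 (craft valve): valve=1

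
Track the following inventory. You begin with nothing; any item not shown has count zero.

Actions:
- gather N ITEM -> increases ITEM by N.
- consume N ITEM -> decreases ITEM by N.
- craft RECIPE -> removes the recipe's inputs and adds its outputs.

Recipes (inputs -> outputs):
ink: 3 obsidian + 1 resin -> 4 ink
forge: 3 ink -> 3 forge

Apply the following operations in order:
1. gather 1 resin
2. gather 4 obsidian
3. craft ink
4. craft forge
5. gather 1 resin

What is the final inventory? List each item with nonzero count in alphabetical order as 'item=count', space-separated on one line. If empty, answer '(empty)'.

Answer: forge=3 ink=1 obsidian=1 resin=1

Derivation:
After 1 (gather 1 resin): resin=1
After 2 (gather 4 obsidian): obsidian=4 resin=1
After 3 (craft ink): ink=4 obsidian=1
After 4 (craft forge): forge=3 ink=1 obsidian=1
After 5 (gather 1 resin): forge=3 ink=1 obsidian=1 resin=1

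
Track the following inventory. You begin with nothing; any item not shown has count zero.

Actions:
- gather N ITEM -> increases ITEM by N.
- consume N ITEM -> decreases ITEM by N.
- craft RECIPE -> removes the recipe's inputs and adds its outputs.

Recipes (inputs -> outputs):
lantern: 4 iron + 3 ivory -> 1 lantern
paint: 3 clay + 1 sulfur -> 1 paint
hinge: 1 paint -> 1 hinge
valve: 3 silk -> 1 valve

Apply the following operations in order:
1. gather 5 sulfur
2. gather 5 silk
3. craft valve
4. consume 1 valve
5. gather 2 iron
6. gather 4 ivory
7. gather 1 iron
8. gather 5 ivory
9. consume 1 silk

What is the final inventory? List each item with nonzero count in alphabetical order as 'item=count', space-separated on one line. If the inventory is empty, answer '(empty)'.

Answer: iron=3 ivory=9 silk=1 sulfur=5

Derivation:
After 1 (gather 5 sulfur): sulfur=5
After 2 (gather 5 silk): silk=5 sulfur=5
After 3 (craft valve): silk=2 sulfur=5 valve=1
After 4 (consume 1 valve): silk=2 sulfur=5
After 5 (gather 2 iron): iron=2 silk=2 sulfur=5
After 6 (gather 4 ivory): iron=2 ivory=4 silk=2 sulfur=5
After 7 (gather 1 iron): iron=3 ivory=4 silk=2 sulfur=5
After 8 (gather 5 ivory): iron=3 ivory=9 silk=2 sulfur=5
After 9 (consume 1 silk): iron=3 ivory=9 silk=1 sulfur=5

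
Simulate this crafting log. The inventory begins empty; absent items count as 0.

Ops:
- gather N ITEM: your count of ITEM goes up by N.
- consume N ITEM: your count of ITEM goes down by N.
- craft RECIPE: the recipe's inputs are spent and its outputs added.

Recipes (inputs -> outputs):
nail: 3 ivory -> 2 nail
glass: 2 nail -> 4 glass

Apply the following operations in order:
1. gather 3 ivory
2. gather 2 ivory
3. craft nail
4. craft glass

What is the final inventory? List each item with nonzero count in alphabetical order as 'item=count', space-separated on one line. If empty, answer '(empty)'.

Answer: glass=4 ivory=2

Derivation:
After 1 (gather 3 ivory): ivory=3
After 2 (gather 2 ivory): ivory=5
After 3 (craft nail): ivory=2 nail=2
After 4 (craft glass): glass=4 ivory=2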